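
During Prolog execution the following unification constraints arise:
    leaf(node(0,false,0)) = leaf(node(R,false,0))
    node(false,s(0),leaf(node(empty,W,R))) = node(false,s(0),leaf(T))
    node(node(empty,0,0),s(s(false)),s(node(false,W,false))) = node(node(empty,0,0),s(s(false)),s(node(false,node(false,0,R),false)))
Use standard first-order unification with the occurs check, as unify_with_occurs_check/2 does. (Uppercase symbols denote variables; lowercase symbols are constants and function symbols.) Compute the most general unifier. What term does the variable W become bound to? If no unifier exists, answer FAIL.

node(false,0,0)

Decompose leaf/1: node(0,false,0) = node(R,false,0).
Decompose node/3: 0 = R,  false = false,  0 = 0.
Bind R := 0; substituting into the 2 remaining equations that mention R gives: node(false,s(0),leaf(node(empty,W,0))) = node(false,s(0),leaf(T)),  node(node(empty,0,0),s(s(false)),s(node(false,W,false))) = node(node(empty,0,0),s(s(false)),s(node(false,node(false,0,0),false))).
Delete trivial equation false = false.
Delete trivial equation 0 = 0.
Decompose node/3: false = false,  s(0) = s(0),  leaf(node(empty,W,0)) = leaf(T).
Delete trivial equation false = false.
Delete trivial equation s(0) = s(0).
Decompose leaf/1: node(empty,W,0) = T.
Bind T := node(empty,W,0); no other remaining equation mentions T.
Decompose node/3: node(empty,0,0) = node(empty,0,0),  s(s(false)) = s(s(false)),  s(node(false,W,false)) = s(node(false,node(false,0,0),false)).
Delete trivial equation node(empty,0,0) = node(empty,0,0).
Delete trivial equation s(s(false)) = s(s(false)).
Decompose s/1: node(false,W,false) = node(false,node(false,0,0),false).
Decompose node/3: false = false,  W = node(false,0,0),  false = false.
Delete trivial equation false = false.
Bind W := node(false,0,0); no other remaining equation mentions W. Substituting into the earlier binding gives T := node(empty,node(false,0,0),0).
Delete trivial equation false = false.
MGU = { R -> 0, T -> node(empty,node(false,0,0),0), W -> node(false,0,0) }, so W -> node(false,0,0).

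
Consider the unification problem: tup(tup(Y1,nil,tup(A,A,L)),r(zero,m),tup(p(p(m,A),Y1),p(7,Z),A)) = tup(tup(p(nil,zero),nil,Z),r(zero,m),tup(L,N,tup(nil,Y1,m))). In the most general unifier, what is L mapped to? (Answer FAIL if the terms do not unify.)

Decompose tup/3: tup(Y1,nil,tup(A,A,L)) = tup(p(nil,zero),nil,Z),  r(zero,m) = r(zero,m),  tup(p(p(m,A),Y1),p(7,Z),A) = tup(L,N,tup(nil,Y1,m)).
Decompose tup/3: Y1 = p(nil,zero),  nil = nil,  tup(A,A,L) = Z.
Bind Y1 := p(nil,zero); substituting into the one remaining equation that mentions Y1 gives: tup(p(p(m,A),p(nil,zero)),p(7,Z),A) = tup(L,N,tup(nil,p(nil,zero),m)).
Delete trivial equation nil = nil.
Bind Z := tup(A,A,L); substituting into the one remaining equation that mentions Z gives: tup(p(p(m,A),p(nil,zero)),p(7,tup(A,A,L)),A) = tup(L,N,tup(nil,p(nil,zero),m)).
Delete trivial equation r(zero,m) = r(zero,m).
Decompose tup/3: p(p(m,A),p(nil,zero)) = L,  p(7,tup(A,A,L)) = N,  A = tup(nil,p(nil,zero),m).
Bind L := p(p(m,A),p(nil,zero)); substituting into the one remaining equation that mentions L gives: p(7,tup(A,A,p(p(m,A),p(nil,zero)))) = N. Substituting into the earlier binding gives Z := tup(A,A,p(p(m,A),p(nil,zero))).
Bind N := p(7,tup(A,A,p(p(m,A),p(nil,zero)))); no other remaining equation mentions N.
Bind A := tup(nil,p(nil,zero),m). Substituting into the earlier bindings gives Z := tup(tup(nil,p(nil,zero),m),tup(nil,p(nil,zero),m),p(p(m,tup(nil,p(nil,zero),m)),p(nil,zero))), L := p(p(m,tup(nil,p(nil,zero),m)),p(nil,zero)), N := p(7,tup(tup(nil,p(nil,zero),m),tup(nil,p(nil,zero),m),p(p(m,tup(nil,p(nil,zero),m)),p(nil,zero)))).
MGU = { Y1 ↦ p(nil,zero), Z ↦ tup(tup(nil,p(nil,zero),m),tup(nil,p(nil,zero),m),p(p(m,tup(nil,p(nil,zero),m)),p(nil,zero))), L ↦ p(p(m,tup(nil,p(nil,zero),m)),p(nil,zero)), N ↦ p(7,tup(tup(nil,p(nil,zero),m),tup(nil,p(nil,zero),m),p(p(m,tup(nil,p(nil,zero),m)),p(nil,zero)))), A ↦ tup(nil,p(nil,zero),m) }, so L ↦ p(p(m,tup(nil,p(nil,zero),m)),p(nil,zero)).

p(p(m,tup(nil,p(nil,zero),m)),p(nil,zero))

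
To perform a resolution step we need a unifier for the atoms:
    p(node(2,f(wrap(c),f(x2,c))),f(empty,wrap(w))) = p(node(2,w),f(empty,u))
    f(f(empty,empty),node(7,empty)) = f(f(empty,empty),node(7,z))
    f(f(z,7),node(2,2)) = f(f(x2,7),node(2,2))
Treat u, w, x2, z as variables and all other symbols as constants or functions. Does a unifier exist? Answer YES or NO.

YES

Decompose p/2: node(2,f(wrap(c),f(x2,c))) = node(2,w),  f(empty,wrap(w)) = f(empty,u).
Decompose node/2: 2 = 2,  f(wrap(c),f(x2,c)) = w.
Delete trivial equation 2 = 2.
Bind w := f(wrap(c),f(x2,c)); substituting into the one remaining equation that mentions w gives: f(empty,wrap(f(wrap(c),f(x2,c)))) = f(empty,u).
Decompose f/2: empty = empty,  wrap(f(wrap(c),f(x2,c))) = u.
Delete trivial equation empty = empty.
Bind u := wrap(f(wrap(c),f(x2,c))); no other remaining equation mentions u.
Decompose f/2: f(empty,empty) = f(empty,empty),  node(7,empty) = node(7,z).
Delete trivial equation f(empty,empty) = f(empty,empty).
Decompose node/2: 7 = 7,  empty = z.
Delete trivial equation 7 = 7.
Bind z := empty; substituting into the remaining equation gives: f(f(empty,7),node(2,2)) = f(f(x2,7),node(2,2)).
Decompose f/2: f(empty,7) = f(x2,7),  node(2,2) = node(2,2).
Decompose f/2: empty = x2,  7 = 7.
Bind x2 := empty; no other remaining equation mentions x2. Substituting into the earlier bindings gives w := f(wrap(c),f(empty,c)), u := wrap(f(wrap(c),f(empty,c))).
Delete trivial equation 7 = 7.
Delete trivial equation node(2,2) = node(2,2).
No equations remain and no clash or occurs-check failure arose, so a unifier exists.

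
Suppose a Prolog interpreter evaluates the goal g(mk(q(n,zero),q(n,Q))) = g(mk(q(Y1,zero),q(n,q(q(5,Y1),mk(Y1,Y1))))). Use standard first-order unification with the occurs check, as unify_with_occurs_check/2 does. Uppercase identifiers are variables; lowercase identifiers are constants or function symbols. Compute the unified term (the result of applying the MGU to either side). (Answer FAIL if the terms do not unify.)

g(mk(q(n,zero),q(n,q(q(5,n),mk(n,n)))))

Decompose g/1: mk(q(n,zero),q(n,Q)) = mk(q(Y1,zero),q(n,q(q(5,Y1),mk(Y1,Y1)))).
Decompose mk/2: q(n,zero) = q(Y1,zero),  q(n,Q) = q(n,q(q(5,Y1),mk(Y1,Y1))).
Decompose q/2: n = Y1,  zero = zero.
Bind Y1 := n; substituting into the one remaining equation that mentions Y1 gives: q(n,Q) = q(n,q(q(5,n),mk(n,n))).
Delete trivial equation zero = zero.
Decompose q/2: n = n,  Q = q(q(5,n),mk(n,n)).
Delete trivial equation n = n.
Bind Q := q(q(5,n),mk(n,n)).
Applying the MGU to either side gives g(mk(q(n,zero),q(n,q(q(5,n),mk(n,n))))).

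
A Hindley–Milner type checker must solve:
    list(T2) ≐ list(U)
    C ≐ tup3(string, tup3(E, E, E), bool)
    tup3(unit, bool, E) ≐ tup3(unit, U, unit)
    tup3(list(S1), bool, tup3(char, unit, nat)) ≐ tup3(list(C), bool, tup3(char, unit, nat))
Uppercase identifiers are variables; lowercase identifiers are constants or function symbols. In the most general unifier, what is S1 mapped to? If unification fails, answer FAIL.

Decompose list/1: T2 ≐ U.
Bind T2 := U; no other remaining equation mentions T2.
Bind C := tup3(string, tup3(E, E, E), bool); substituting into the one remaining equation that mentions C gives: tup3(list(S1), bool, tup3(char, unit, nat)) ≐ tup3(list(tup3(string, tup3(E, E, E), bool)), bool, tup3(char, unit, nat)).
Decompose tup3/3: unit ≐ unit,  bool ≐ U,  E ≐ unit.
Delete trivial equation unit ≐ unit.
Bind U := bool; no other remaining equation mentions U. Substituting into the earlier binding gives T2 := bool.
Bind E := unit; substituting into the remaining equation gives: tup3(list(S1), bool, tup3(char, unit, nat)) ≐ tup3(list(tup3(string, tup3(unit, unit, unit), bool)), bool, tup3(char, unit, nat)). Substituting into the earlier binding gives C := tup3(string, tup3(unit, unit, unit), bool).
Decompose tup3/3: list(S1) ≐ list(tup3(string, tup3(unit, unit, unit), bool)),  bool ≐ bool,  tup3(char, unit, nat) ≐ tup3(char, unit, nat).
Decompose list/1: S1 ≐ tup3(string, tup3(unit, unit, unit), bool).
Bind S1 := tup3(string, tup3(unit, unit, unit), bool); no other remaining equation mentions S1.
Delete trivial equation bool ≐ bool.
Delete trivial equation tup3(char, unit, nat) ≐ tup3(char, unit, nat).
MGU = { T2 -> bool, C -> tup3(string, tup3(unit, unit, unit), bool), U -> bool, E -> unit, S1 -> tup3(string, tup3(unit, unit, unit), bool) }, so S1 -> tup3(string, tup3(unit, unit, unit), bool).

tup3(string, tup3(unit, unit, unit), bool)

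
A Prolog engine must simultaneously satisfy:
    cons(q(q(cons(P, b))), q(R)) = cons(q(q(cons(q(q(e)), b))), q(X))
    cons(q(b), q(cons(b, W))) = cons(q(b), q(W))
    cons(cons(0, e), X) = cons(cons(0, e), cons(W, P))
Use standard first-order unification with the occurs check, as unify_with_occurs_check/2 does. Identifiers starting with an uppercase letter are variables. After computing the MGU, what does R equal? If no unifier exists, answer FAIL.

FAIL

Decompose cons/2: q(q(cons(P, b))) = q(q(cons(q(q(e)), b))),  q(R) = q(X).
Decompose q/1: q(cons(P, b)) = q(cons(q(q(e)), b)).
Decompose q/1: cons(P, b) = cons(q(q(e)), b).
Decompose cons/2: P = q(q(e)),  b = b.
Bind P := q(q(e)); substituting into the one remaining equation that mentions P gives: cons(cons(0, e), X) = cons(cons(0, e), cons(W, q(q(e)))).
Delete trivial equation b = b.
Decompose q/1: R = X.
Bind R := X; no other remaining equation mentions R.
Decompose cons/2: q(b) = q(b),  q(cons(b, W)) = q(W).
Delete trivial equation q(b) = q(b).
Decompose q/1: cons(b, W) = W.
Occurs check fails: W occurs in cons(b, W); the equation W = cons(b, W) has no finite solution.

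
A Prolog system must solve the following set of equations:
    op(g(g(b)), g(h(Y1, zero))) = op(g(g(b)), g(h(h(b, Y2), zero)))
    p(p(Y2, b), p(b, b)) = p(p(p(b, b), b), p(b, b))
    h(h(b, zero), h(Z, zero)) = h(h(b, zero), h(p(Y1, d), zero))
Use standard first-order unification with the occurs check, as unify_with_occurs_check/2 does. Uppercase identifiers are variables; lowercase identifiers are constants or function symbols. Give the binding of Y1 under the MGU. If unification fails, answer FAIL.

h(b, p(b, b))

Decompose op/2: g(g(b)) = g(g(b)),  g(h(Y1, zero)) = g(h(h(b, Y2), zero)).
Delete trivial equation g(g(b)) = g(g(b)).
Decompose g/1: h(Y1, zero) = h(h(b, Y2), zero).
Decompose h/2: Y1 = h(b, Y2),  zero = zero.
Bind Y1 := h(b, Y2); substituting into the one remaining equation that mentions Y1 gives: h(h(b, zero), h(Z, zero)) = h(h(b, zero), h(p(h(b, Y2), d), zero)).
Delete trivial equation zero = zero.
Decompose p/2: p(Y2, b) = p(p(b, b), b),  p(b, b) = p(b, b).
Decompose p/2: Y2 = p(b, b),  b = b.
Bind Y2 := p(b, b); substituting into the one remaining equation that mentions Y2 gives: h(h(b, zero), h(Z, zero)) = h(h(b, zero), h(p(h(b, p(b, b)), d), zero)). Substituting into the earlier binding gives Y1 := h(b, p(b, b)).
Delete trivial equation b = b.
Delete trivial equation p(b, b) = p(b, b).
Decompose h/2: h(b, zero) = h(b, zero),  h(Z, zero) = h(p(h(b, p(b, b)), d), zero).
Delete trivial equation h(b, zero) = h(b, zero).
Decompose h/2: Z = p(h(b, p(b, b)), d),  zero = zero.
Bind Z := p(h(b, p(b, b)), d); no other remaining equation mentions Z.
Delete trivial equation zero = zero.
MGU = { Y1 -> h(b, p(b, b)), Y2 -> p(b, b), Z -> p(h(b, p(b, b)), d) }, so Y1 -> h(b, p(b, b)).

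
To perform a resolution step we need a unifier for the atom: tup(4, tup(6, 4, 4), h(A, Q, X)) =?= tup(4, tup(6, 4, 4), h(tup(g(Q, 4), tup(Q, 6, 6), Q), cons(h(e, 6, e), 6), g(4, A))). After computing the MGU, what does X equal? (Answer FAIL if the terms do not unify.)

g(4, tup(g(cons(h(e, 6, e), 6), 4), tup(cons(h(e, 6, e), 6), 6, 6), cons(h(e, 6, e), 6)))

Decompose tup/3: 4 =?= 4,  tup(6, 4, 4) =?= tup(6, 4, 4),  h(A, Q, X) =?= h(tup(g(Q, 4), tup(Q, 6, 6), Q), cons(h(e, 6, e), 6), g(4, A)).
Delete trivial equation 4 =?= 4.
Delete trivial equation tup(6, 4, 4) =?= tup(6, 4, 4).
Decompose h/3: A =?= tup(g(Q, 4), tup(Q, 6, 6), Q),  Q =?= cons(h(e, 6, e), 6),  X =?= g(4, A).
Bind A := tup(g(Q, 4), tup(Q, 6, 6), Q); substituting into the one remaining equation that mentions A gives: X =?= g(4, tup(g(Q, 4), tup(Q, 6, 6), Q)).
Bind Q := cons(h(e, 6, e), 6); substituting into the remaining equation gives: X =?= g(4, tup(g(cons(h(e, 6, e), 6), 4), tup(cons(h(e, 6, e), 6), 6, 6), cons(h(e, 6, e), 6))). Substituting into the earlier binding gives A := tup(g(cons(h(e, 6, e), 6), 4), tup(cons(h(e, 6, e), 6), 6, 6), cons(h(e, 6, e), 6)).
Bind X := g(4, tup(g(cons(h(e, 6, e), 6), 4), tup(cons(h(e, 6, e), 6), 6, 6), cons(h(e, 6, e), 6))).
MGU = { A ↦ tup(g(cons(h(e, 6, e), 6), 4), tup(cons(h(e, 6, e), 6), 6, 6), cons(h(e, 6, e), 6)), Q ↦ cons(h(e, 6, e), 6), X ↦ g(4, tup(g(cons(h(e, 6, e), 6), 4), tup(cons(h(e, 6, e), 6), 6, 6), cons(h(e, 6, e), 6))) }, so X ↦ g(4, tup(g(cons(h(e, 6, e), 6), 4), tup(cons(h(e, 6, e), 6), 6, 6), cons(h(e, 6, e), 6))).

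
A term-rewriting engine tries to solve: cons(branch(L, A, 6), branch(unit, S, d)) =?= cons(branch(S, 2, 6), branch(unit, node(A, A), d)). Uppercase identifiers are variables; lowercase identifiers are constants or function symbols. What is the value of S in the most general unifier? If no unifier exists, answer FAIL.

Decompose cons/2: branch(L, A, 6) =?= branch(S, 2, 6),  branch(unit, S, d) =?= branch(unit, node(A, A), d).
Decompose branch/3: L =?= S,  A =?= 2,  6 =?= 6.
Bind L := S; no other remaining equation mentions L.
Bind A := 2; substituting into the one remaining equation that mentions A gives: branch(unit, S, d) =?= branch(unit, node(2, 2), d).
Delete trivial equation 6 =?= 6.
Decompose branch/3: unit =?= unit,  S =?= node(2, 2),  d =?= d.
Delete trivial equation unit =?= unit.
Bind S := node(2, 2); no other remaining equation mentions S. Substituting into the earlier binding gives L := node(2, 2).
Delete trivial equation d =?= d.
MGU = { L := node(2, 2), A := 2, S := node(2, 2) }, so S := node(2, 2).

node(2, 2)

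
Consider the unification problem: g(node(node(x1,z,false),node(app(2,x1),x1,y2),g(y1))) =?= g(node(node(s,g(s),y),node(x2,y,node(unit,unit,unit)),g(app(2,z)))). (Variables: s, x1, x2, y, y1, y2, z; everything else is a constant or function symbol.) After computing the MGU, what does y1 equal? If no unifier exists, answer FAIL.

Decompose g/1: node(node(x1,z,false),node(app(2,x1),x1,y2),g(y1)) =?= node(node(s,g(s),y),node(x2,y,node(unit,unit,unit)),g(app(2,z))).
Decompose node/3: node(x1,z,false) =?= node(s,g(s),y),  node(app(2,x1),x1,y2) =?= node(x2,y,node(unit,unit,unit)),  g(y1) =?= g(app(2,z)).
Decompose node/3: x1 =?= s,  z =?= g(s),  false =?= y.
Bind x1 := s; substituting into the one remaining equation that mentions x1 gives: node(app(2,s),s,y2) =?= node(x2,y,node(unit,unit,unit)).
Bind z := g(s); substituting into the one remaining equation that mentions z gives: g(y1) =?= g(app(2,g(s))).
Bind y := false; substituting into the one remaining equation that mentions y gives: node(app(2,s),s,y2) =?= node(x2,false,node(unit,unit,unit)).
Decompose node/3: app(2,s) =?= x2,  s =?= false,  y2 =?= node(unit,unit,unit).
Bind x2 := app(2,s); no other remaining equation mentions x2.
Bind s := false; substituting into the one remaining equation that mentions s gives: g(y1) =?= g(app(2,g(false))). Substituting into the earlier bindings gives x1 := false, z := g(false), x2 := app(2,false).
Bind y2 := node(unit,unit,unit); no other remaining equation mentions y2.
Decompose g/1: y1 =?= app(2,g(false)).
Bind y1 := app(2,g(false)).
MGU = { x1 ↦ false, z ↦ g(false), y ↦ false, x2 ↦ app(2,false), s ↦ false, y2 ↦ node(unit,unit,unit), y1 ↦ app(2,g(false)) }, so y1 ↦ app(2,g(false)).

app(2,g(false))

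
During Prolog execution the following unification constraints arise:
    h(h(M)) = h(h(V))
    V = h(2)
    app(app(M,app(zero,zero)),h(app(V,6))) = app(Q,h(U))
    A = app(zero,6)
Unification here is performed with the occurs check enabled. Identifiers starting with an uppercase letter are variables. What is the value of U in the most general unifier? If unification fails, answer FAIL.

Decompose h/1: h(M) = h(V).
Decompose h/1: M = V.
Bind M := V; substituting into the one remaining equation that mentions M gives: app(app(V,app(zero,zero)),h(app(V,6))) = app(Q,h(U)).
Bind V := h(2); substituting into the one remaining equation that mentions V gives: app(app(h(2),app(zero,zero)),h(app(h(2),6))) = app(Q,h(U)). Substituting into the earlier binding gives M := h(2).
Decompose app/2: app(h(2),app(zero,zero)) = Q,  h(app(h(2),6)) = h(U).
Bind Q := app(h(2),app(zero,zero)); no other remaining equation mentions Q.
Decompose h/1: app(h(2),6) = U.
Bind U := app(h(2),6); no other remaining equation mentions U.
Bind A := app(zero,6).
MGU = { M ↦ h(2), V ↦ h(2), Q ↦ app(h(2),app(zero,zero)), U ↦ app(h(2),6), A ↦ app(zero,6) }, so U ↦ app(h(2),6).

app(h(2),6)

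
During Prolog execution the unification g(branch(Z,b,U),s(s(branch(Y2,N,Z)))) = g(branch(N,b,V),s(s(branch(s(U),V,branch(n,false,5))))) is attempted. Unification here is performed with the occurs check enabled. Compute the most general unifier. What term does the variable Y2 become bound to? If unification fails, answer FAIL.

Decompose g/2: branch(Z,b,U) = branch(N,b,V),  s(s(branch(Y2,N,Z))) = s(s(branch(s(U),V,branch(n,false,5)))).
Decompose branch/3: Z = N,  b = b,  U = V.
Bind Z := N; substituting into the one remaining equation that mentions Z gives: s(s(branch(Y2,N,N))) = s(s(branch(s(U),V,branch(n,false,5)))).
Delete trivial equation b = b.
Bind U := V; substituting into the remaining equation gives: s(s(branch(Y2,N,N))) = s(s(branch(s(V),V,branch(n,false,5)))).
Decompose s/1: s(branch(Y2,N,N)) = s(branch(s(V),V,branch(n,false,5))).
Decompose s/1: branch(Y2,N,N) = branch(s(V),V,branch(n,false,5)).
Decompose branch/3: Y2 = s(V),  N = V,  N = branch(n,false,5).
Bind Y2 := s(V); no other remaining equation mentions Y2.
Bind N := V; substituting into the remaining equation gives: V = branch(n,false,5). Substituting into the earlier binding gives Z := V.
Bind V := branch(n,false,5). Substituting into the earlier bindings gives Z := branch(n,false,5), U := branch(n,false,5), Y2 := s(branch(n,false,5)), N := branch(n,false,5).
MGU = { Z -> branch(n,false,5), U -> branch(n,false,5), Y2 -> s(branch(n,false,5)), N -> branch(n,false,5), V -> branch(n,false,5) }, so Y2 -> s(branch(n,false,5)).

s(branch(n,false,5))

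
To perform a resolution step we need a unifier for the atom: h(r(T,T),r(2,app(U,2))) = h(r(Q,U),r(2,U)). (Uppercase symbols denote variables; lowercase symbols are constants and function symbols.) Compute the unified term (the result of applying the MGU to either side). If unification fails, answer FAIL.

FAIL

Decompose h/2: r(T,T) = r(Q,U),  r(2,app(U,2)) = r(2,U).
Decompose r/2: T = Q,  T = U.
Bind T := Q; substituting into the one remaining equation that mentions T gives: Q = U.
Bind Q := U; no other remaining equation mentions Q. Substituting into the earlier binding gives T := U.
Decompose r/2: 2 = 2,  app(U,2) = U.
Delete trivial equation 2 = 2.
Occurs check fails: U occurs in app(U,2); the equation U = app(U,2) has no finite solution.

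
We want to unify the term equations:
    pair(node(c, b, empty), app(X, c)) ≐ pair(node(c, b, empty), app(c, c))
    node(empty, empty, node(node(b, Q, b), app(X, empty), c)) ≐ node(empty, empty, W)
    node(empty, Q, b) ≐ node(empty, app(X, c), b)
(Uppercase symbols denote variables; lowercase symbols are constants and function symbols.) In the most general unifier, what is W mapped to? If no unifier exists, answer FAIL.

node(node(b, app(c, c), b), app(c, empty), c)

Decompose pair/2: node(c, b, empty) ≐ node(c, b, empty),  app(X, c) ≐ app(c, c).
Delete trivial equation node(c, b, empty) ≐ node(c, b, empty).
Decompose app/2: X ≐ c,  c ≐ c.
Bind X := c; substituting into the 2 remaining equations that mention X gives: node(empty, empty, node(node(b, Q, b), app(c, empty), c)) ≐ node(empty, empty, W),  node(empty, Q, b) ≐ node(empty, app(c, c), b).
Delete trivial equation c ≐ c.
Decompose node/3: empty ≐ empty,  empty ≐ empty,  node(node(b, Q, b), app(c, empty), c) ≐ W.
Delete trivial equation empty ≐ empty.
Delete trivial equation empty ≐ empty.
Bind W := node(node(b, Q, b), app(c, empty), c); no other remaining equation mentions W.
Decompose node/3: empty ≐ empty,  Q ≐ app(c, c),  b ≐ b.
Delete trivial equation empty ≐ empty.
Bind Q := app(c, c); no other remaining equation mentions Q. Substituting into the earlier binding gives W := node(node(b, app(c, c), b), app(c, empty), c).
Delete trivial equation b ≐ b.
MGU = { X ↦ c, W ↦ node(node(b, app(c, c), b), app(c, empty), c), Q ↦ app(c, c) }, so W ↦ node(node(b, app(c, c), b), app(c, empty), c).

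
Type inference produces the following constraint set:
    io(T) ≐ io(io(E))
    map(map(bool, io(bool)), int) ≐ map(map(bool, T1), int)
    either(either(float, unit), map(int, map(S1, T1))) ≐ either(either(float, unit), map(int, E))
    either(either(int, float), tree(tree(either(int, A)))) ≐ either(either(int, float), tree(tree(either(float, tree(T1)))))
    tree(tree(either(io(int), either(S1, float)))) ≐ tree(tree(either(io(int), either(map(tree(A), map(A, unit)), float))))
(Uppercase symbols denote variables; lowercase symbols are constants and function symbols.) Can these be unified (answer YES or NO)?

NO

Decompose io/1: T ≐ io(E).
Bind T := io(E); no other remaining equation mentions T.
Decompose map/2: map(bool, io(bool)) ≐ map(bool, T1),  int ≐ int.
Decompose map/2: bool ≐ bool,  io(bool) ≐ T1.
Delete trivial equation bool ≐ bool.
Bind T1 := io(bool); substituting into the 2 remaining equations that mention T1 gives: either(either(float, unit), map(int, map(S1, io(bool)))) ≐ either(either(float, unit), map(int, E)),  either(either(int, float), tree(tree(either(int, A)))) ≐ either(either(int, float), tree(tree(either(float, tree(io(bool)))))).
Delete trivial equation int ≐ int.
Decompose either/2: either(float, unit) ≐ either(float, unit),  map(int, map(S1, io(bool))) ≐ map(int, E).
Delete trivial equation either(float, unit) ≐ either(float, unit).
Decompose map/2: int ≐ int,  map(S1, io(bool)) ≐ E.
Delete trivial equation int ≐ int.
Bind E := map(S1, io(bool)); no other remaining equation mentions E. Substituting into the earlier binding gives T := io(map(S1, io(bool))).
Decompose either/2: either(int, float) ≐ either(int, float),  tree(tree(either(int, A))) ≐ tree(tree(either(float, tree(io(bool))))).
Delete trivial equation either(int, float) ≐ either(int, float).
Decompose tree/1: tree(either(int, A)) ≐ tree(either(float, tree(io(bool)))).
Decompose tree/1: either(int, A) ≐ either(float, tree(io(bool))).
Decompose either/2: int ≐ float,  A ≐ tree(io(bool)).
Clash: constants int and float differ; no unifier exists.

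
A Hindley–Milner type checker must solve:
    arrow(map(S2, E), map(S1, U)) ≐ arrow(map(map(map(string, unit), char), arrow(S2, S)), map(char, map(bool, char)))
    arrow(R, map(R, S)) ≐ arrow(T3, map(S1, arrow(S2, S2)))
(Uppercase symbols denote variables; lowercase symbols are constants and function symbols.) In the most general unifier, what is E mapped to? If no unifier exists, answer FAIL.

arrow(map(map(string, unit), char), arrow(map(map(string, unit), char), map(map(string, unit), char)))

Decompose arrow/2: map(S2, E) ≐ map(map(map(string, unit), char), arrow(S2, S)),  map(S1, U) ≐ map(char, map(bool, char)).
Decompose map/2: S2 ≐ map(map(string, unit), char),  E ≐ arrow(S2, S).
Bind S2 := map(map(string, unit), char); substituting into the 2 remaining equations that mention S2 gives: E ≐ arrow(map(map(string, unit), char), S),  arrow(R, map(R, S)) ≐ arrow(T3, map(S1, arrow(map(map(string, unit), char), map(map(string, unit), char)))).
Bind E := arrow(map(map(string, unit), char), S); no other remaining equation mentions E.
Decompose map/2: S1 ≐ char,  U ≐ map(bool, char).
Bind S1 := char; substituting into the one remaining equation that mentions S1 gives: arrow(R, map(R, S)) ≐ arrow(T3, map(char, arrow(map(map(string, unit), char), map(map(string, unit), char)))).
Bind U := map(bool, char); no other remaining equation mentions U.
Decompose arrow/2: R ≐ T3,  map(R, S) ≐ map(char, arrow(map(map(string, unit), char), map(map(string, unit), char))).
Bind R := T3; substituting into the remaining equation gives: map(T3, S) ≐ map(char, arrow(map(map(string, unit), char), map(map(string, unit), char))).
Decompose map/2: T3 ≐ char,  S ≐ arrow(map(map(string, unit), char), map(map(string, unit), char)).
Bind T3 := char; no other remaining equation mentions T3. Substituting into the earlier binding gives R := char.
Bind S := arrow(map(map(string, unit), char), map(map(string, unit), char)). Substituting into the earlier binding gives E := arrow(map(map(string, unit), char), arrow(map(map(string, unit), char), map(map(string, unit), char))).
MGU = { S2 -> map(map(string, unit), char), E -> arrow(map(map(string, unit), char), arrow(map(map(string, unit), char), map(map(string, unit), char))), S1 -> char, U -> map(bool, char), R -> char, T3 -> char, S -> arrow(map(map(string, unit), char), map(map(string, unit), char)) }, so E -> arrow(map(map(string, unit), char), arrow(map(map(string, unit), char), map(map(string, unit), char))).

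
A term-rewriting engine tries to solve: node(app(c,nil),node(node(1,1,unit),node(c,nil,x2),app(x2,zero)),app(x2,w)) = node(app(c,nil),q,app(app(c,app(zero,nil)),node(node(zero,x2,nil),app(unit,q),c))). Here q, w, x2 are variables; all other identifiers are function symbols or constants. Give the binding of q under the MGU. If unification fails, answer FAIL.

Decompose node/3: app(c,nil) = app(c,nil),  node(node(1,1,unit),node(c,nil,x2),app(x2,zero)) = q,  app(x2,w) = app(app(c,app(zero,nil)),node(node(zero,x2,nil),app(unit,q),c)).
Delete trivial equation app(c,nil) = app(c,nil).
Bind q := node(node(1,1,unit),node(c,nil,x2),app(x2,zero)); substituting into the remaining equation gives: app(x2,w) = app(app(c,app(zero,nil)),node(node(zero,x2,nil),app(unit,node(node(1,1,unit),node(c,nil,x2),app(x2,zero))),c)).
Decompose app/2: x2 = app(c,app(zero,nil)),  w = node(node(zero,x2,nil),app(unit,node(node(1,1,unit),node(c,nil,x2),app(x2,zero))),c).
Bind x2 := app(c,app(zero,nil)); substituting into the remaining equation gives: w = node(node(zero,app(c,app(zero,nil)),nil),app(unit,node(node(1,1,unit),node(c,nil,app(c,app(zero,nil))),app(app(c,app(zero,nil)),zero))),c). Substituting into the earlier binding gives q := node(node(1,1,unit),node(c,nil,app(c,app(zero,nil))),app(app(c,app(zero,nil)),zero)).
Bind w := node(node(zero,app(c,app(zero,nil)),nil),app(unit,node(node(1,1,unit),node(c,nil,app(c,app(zero,nil))),app(app(c,app(zero,nil)),zero))),c).
MGU = { q := node(node(1,1,unit),node(c,nil,app(c,app(zero,nil))),app(app(c,app(zero,nil)),zero)), x2 := app(c,app(zero,nil)), w := node(node(zero,app(c,app(zero,nil)),nil),app(unit,node(node(1,1,unit),node(c,nil,app(c,app(zero,nil))),app(app(c,app(zero,nil)),zero))),c) }, so q := node(node(1,1,unit),node(c,nil,app(c,app(zero,nil))),app(app(c,app(zero,nil)),zero)).

node(node(1,1,unit),node(c,nil,app(c,app(zero,nil))),app(app(c,app(zero,nil)),zero))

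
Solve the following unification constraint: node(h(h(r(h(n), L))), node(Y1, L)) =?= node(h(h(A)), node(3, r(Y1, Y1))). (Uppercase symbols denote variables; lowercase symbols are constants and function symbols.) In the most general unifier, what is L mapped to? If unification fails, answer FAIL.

r(3, 3)

Decompose node/2: h(h(r(h(n), L))) =?= h(h(A)),  node(Y1, L) =?= node(3, r(Y1, Y1)).
Decompose h/1: h(r(h(n), L)) =?= h(A).
Decompose h/1: r(h(n), L) =?= A.
Bind A := r(h(n), L); no other remaining equation mentions A.
Decompose node/2: Y1 =?= 3,  L =?= r(Y1, Y1).
Bind Y1 := 3; substituting into the remaining equation gives: L =?= r(3, 3).
Bind L := r(3, 3). Substituting into the earlier binding gives A := r(h(n), r(3, 3)).
MGU = { A := r(h(n), r(3, 3)), Y1 := 3, L := r(3, 3) }, so L := r(3, 3).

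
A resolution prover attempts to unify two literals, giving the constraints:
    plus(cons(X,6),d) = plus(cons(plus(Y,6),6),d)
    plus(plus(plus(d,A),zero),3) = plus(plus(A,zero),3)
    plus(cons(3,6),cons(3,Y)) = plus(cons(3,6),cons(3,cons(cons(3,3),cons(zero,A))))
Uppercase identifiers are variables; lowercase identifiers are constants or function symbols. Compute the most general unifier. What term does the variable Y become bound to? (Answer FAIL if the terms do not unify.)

FAIL

Decompose plus/2: cons(X,6) = cons(plus(Y,6),6),  d = d.
Decompose cons/2: X = plus(Y,6),  6 = 6.
Bind X := plus(Y,6); no other remaining equation mentions X.
Delete trivial equation 6 = 6.
Delete trivial equation d = d.
Decompose plus/2: plus(plus(d,A),zero) = plus(A,zero),  3 = 3.
Decompose plus/2: plus(d,A) = A,  zero = zero.
Occurs check fails: A occurs in plus(d,A); the equation A = plus(d,A) has no finite solution.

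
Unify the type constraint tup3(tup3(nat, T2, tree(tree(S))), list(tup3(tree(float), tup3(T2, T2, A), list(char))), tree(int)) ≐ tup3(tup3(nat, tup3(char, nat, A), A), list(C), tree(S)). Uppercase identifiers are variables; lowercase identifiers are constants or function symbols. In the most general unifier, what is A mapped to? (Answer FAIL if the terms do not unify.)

Decompose tup3/3: tup3(nat, T2, tree(tree(S))) ≐ tup3(nat, tup3(char, nat, A), A),  list(tup3(tree(float), tup3(T2, T2, A), list(char))) ≐ list(C),  tree(int) ≐ tree(S).
Decompose tup3/3: nat ≐ nat,  T2 ≐ tup3(char, nat, A),  tree(tree(S)) ≐ A.
Delete trivial equation nat ≐ nat.
Bind T2 := tup3(char, nat, A); substituting into the one remaining equation that mentions T2 gives: list(tup3(tree(float), tup3(tup3(char, nat, A), tup3(char, nat, A), A), list(char))) ≐ list(C).
Bind A := tree(tree(S)); substituting into the one remaining equation that mentions A gives: list(tup3(tree(float), tup3(tup3(char, nat, tree(tree(S))), tup3(char, nat, tree(tree(S))), tree(tree(S))), list(char))) ≐ list(C). Substituting into the earlier binding gives T2 := tup3(char, nat, tree(tree(S))).
Decompose list/1: tup3(tree(float), tup3(tup3(char, nat, tree(tree(S))), tup3(char, nat, tree(tree(S))), tree(tree(S))), list(char)) ≐ C.
Bind C := tup3(tree(float), tup3(tup3(char, nat, tree(tree(S))), tup3(char, nat, tree(tree(S))), tree(tree(S))), list(char)); no other remaining equation mentions C.
Decompose tree/1: int ≐ S.
Bind S := int. Substituting into the earlier bindings gives T2 := tup3(char, nat, tree(tree(int))), A := tree(tree(int)), C := tup3(tree(float), tup3(tup3(char, nat, tree(tree(int))), tup3(char, nat, tree(tree(int))), tree(tree(int))), list(char)).
MGU = { T2 ↦ tup3(char, nat, tree(tree(int))), A ↦ tree(tree(int)), C ↦ tup3(tree(float), tup3(tup3(char, nat, tree(tree(int))), tup3(char, nat, tree(tree(int))), tree(tree(int))), list(char)), S ↦ int }, so A ↦ tree(tree(int)).

tree(tree(int))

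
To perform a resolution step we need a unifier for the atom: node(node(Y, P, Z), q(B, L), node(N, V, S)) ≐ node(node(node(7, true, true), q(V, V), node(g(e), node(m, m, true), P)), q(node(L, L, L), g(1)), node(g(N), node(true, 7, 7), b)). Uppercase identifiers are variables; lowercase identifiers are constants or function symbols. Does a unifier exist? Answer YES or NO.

Decompose node/3: node(Y, P, Z) ≐ node(node(7, true, true), q(V, V), node(g(e), node(m, m, true), P)),  q(B, L) ≐ q(node(L, L, L), g(1)),  node(N, V, S) ≐ node(g(N), node(true, 7, 7), b).
Decompose node/3: Y ≐ node(7, true, true),  P ≐ q(V, V),  Z ≐ node(g(e), node(m, m, true), P).
Bind Y := node(7, true, true); no other remaining equation mentions Y.
Bind P := q(V, V); substituting into the one remaining equation that mentions P gives: Z ≐ node(g(e), node(m, m, true), q(V, V)).
Bind Z := node(g(e), node(m, m, true), q(V, V)); no other remaining equation mentions Z.
Decompose q/2: B ≐ node(L, L, L),  L ≐ g(1).
Bind B := node(L, L, L); no other remaining equation mentions B.
Bind L := g(1); no other remaining equation mentions L. Substituting into the earlier binding gives B := node(g(1), g(1), g(1)).
Decompose node/3: N ≐ g(N),  V ≐ node(true, 7, 7),  S ≐ b.
Occurs check fails: N occurs in g(N); the equation N ≐ g(N) has no finite solution.

NO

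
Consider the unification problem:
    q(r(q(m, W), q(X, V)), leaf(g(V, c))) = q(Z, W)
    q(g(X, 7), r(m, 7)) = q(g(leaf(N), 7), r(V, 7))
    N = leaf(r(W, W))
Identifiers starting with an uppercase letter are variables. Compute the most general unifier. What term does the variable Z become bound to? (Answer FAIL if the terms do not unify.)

r(q(m, leaf(g(m, c))), q(leaf(leaf(r(leaf(g(m, c)), leaf(g(m, c))))), m))

Decompose q/2: r(q(m, W), q(X, V)) = Z,  leaf(g(V, c)) = W.
Bind Z := r(q(m, W), q(X, V)); no other remaining equation mentions Z.
Bind W := leaf(g(V, c)); substituting into the one remaining equation that mentions W gives: N = leaf(r(leaf(g(V, c)), leaf(g(V, c)))). Substituting into the earlier binding gives Z := r(q(m, leaf(g(V, c))), q(X, V)).
Decompose q/2: g(X, 7) = g(leaf(N), 7),  r(m, 7) = r(V, 7).
Decompose g/2: X = leaf(N),  7 = 7.
Bind X := leaf(N); no other remaining equation mentions X. Substituting into the earlier binding gives Z := r(q(m, leaf(g(V, c))), q(leaf(N), V)).
Delete trivial equation 7 = 7.
Decompose r/2: m = V,  7 = 7.
Bind V := m; substituting into the one remaining equation that mentions V gives: N = leaf(r(leaf(g(m, c)), leaf(g(m, c)))). Substituting into the earlier bindings gives Z := r(q(m, leaf(g(m, c))), q(leaf(N), m)), W := leaf(g(m, c)).
Delete trivial equation 7 = 7.
Bind N := leaf(r(leaf(g(m, c)), leaf(g(m, c)))). Substituting into the earlier bindings gives Z := r(q(m, leaf(g(m, c))), q(leaf(leaf(r(leaf(g(m, c)), leaf(g(m, c))))), m)), X := leaf(leaf(r(leaf(g(m, c)), leaf(g(m, c))))).
MGU = { Z ↦ r(q(m, leaf(g(m, c))), q(leaf(leaf(r(leaf(g(m, c)), leaf(g(m, c))))), m)), W ↦ leaf(g(m, c)), X ↦ leaf(leaf(r(leaf(g(m, c)), leaf(g(m, c))))), V ↦ m, N ↦ leaf(r(leaf(g(m, c)), leaf(g(m, c)))) }, so Z ↦ r(q(m, leaf(g(m, c))), q(leaf(leaf(r(leaf(g(m, c)), leaf(g(m, c))))), m)).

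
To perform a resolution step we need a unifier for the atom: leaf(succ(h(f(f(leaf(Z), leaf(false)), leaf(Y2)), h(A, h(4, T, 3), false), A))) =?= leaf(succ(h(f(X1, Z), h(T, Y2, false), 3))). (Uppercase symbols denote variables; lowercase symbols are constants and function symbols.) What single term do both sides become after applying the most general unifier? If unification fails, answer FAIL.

leaf(succ(h(f(f(leaf(leaf(h(4, 3, 3))), leaf(false)), leaf(h(4, 3, 3))), h(3, h(4, 3, 3), false), 3)))

Decompose leaf/1: succ(h(f(f(leaf(Z), leaf(false)), leaf(Y2)), h(A, h(4, T, 3), false), A)) =?= succ(h(f(X1, Z), h(T, Y2, false), 3)).
Decompose succ/1: h(f(f(leaf(Z), leaf(false)), leaf(Y2)), h(A, h(4, T, 3), false), A) =?= h(f(X1, Z), h(T, Y2, false), 3).
Decompose h/3: f(f(leaf(Z), leaf(false)), leaf(Y2)) =?= f(X1, Z),  h(A, h(4, T, 3), false) =?= h(T, Y2, false),  A =?= 3.
Decompose f/2: f(leaf(Z), leaf(false)) =?= X1,  leaf(Y2) =?= Z.
Bind X1 := f(leaf(Z), leaf(false)); no other remaining equation mentions X1.
Bind Z := leaf(Y2); no other remaining equation mentions Z. Substituting into the earlier binding gives X1 := f(leaf(leaf(Y2)), leaf(false)).
Decompose h/3: A =?= T,  h(4, T, 3) =?= Y2,  false =?= false.
Bind A := T; substituting into the one remaining equation that mentions A gives: T =?= 3.
Bind Y2 := h(4, T, 3); no other remaining equation mentions Y2. Substituting into the earlier bindings gives X1 := f(leaf(leaf(h(4, T, 3))), leaf(false)), Z := leaf(h(4, T, 3)).
Delete trivial equation false =?= false.
Bind T := 3. Substituting into the earlier bindings gives X1 := f(leaf(leaf(h(4, 3, 3))), leaf(false)), Z := leaf(h(4, 3, 3)), A := 3, Y2 := h(4, 3, 3).
Applying the MGU to either side gives leaf(succ(h(f(f(leaf(leaf(h(4, 3, 3))), leaf(false)), leaf(h(4, 3, 3))), h(3, h(4, 3, 3), false), 3))).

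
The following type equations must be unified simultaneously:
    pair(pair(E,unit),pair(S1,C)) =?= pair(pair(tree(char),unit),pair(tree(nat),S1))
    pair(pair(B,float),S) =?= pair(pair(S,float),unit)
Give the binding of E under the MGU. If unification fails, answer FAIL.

tree(char)

Decompose pair/2: pair(E,unit) =?= pair(tree(char),unit),  pair(S1,C) =?= pair(tree(nat),S1).
Decompose pair/2: E =?= tree(char),  unit =?= unit.
Bind E := tree(char); no other remaining equation mentions E.
Delete trivial equation unit =?= unit.
Decompose pair/2: S1 =?= tree(nat),  C =?= S1.
Bind S1 := tree(nat); substituting into the one remaining equation that mentions S1 gives: C =?= tree(nat).
Bind C := tree(nat); no other remaining equation mentions C.
Decompose pair/2: pair(B,float) =?= pair(S,float),  S =?= unit.
Decompose pair/2: B =?= S,  float =?= float.
Bind B := S; no other remaining equation mentions B.
Delete trivial equation float =?= float.
Bind S := unit. Substituting into the earlier binding gives B := unit.
MGU = { E := tree(char), S1 := tree(nat), C := tree(nat), B := unit, S := unit }, so E := tree(char).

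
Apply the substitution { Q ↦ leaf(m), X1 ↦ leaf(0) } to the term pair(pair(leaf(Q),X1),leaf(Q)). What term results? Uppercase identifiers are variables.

pair(pair(leaf(leaf(m)),leaf(0)),leaf(leaf(m)))

Replace each occurrence of Q with leaf(m).
Replace each occurrence of X1 with leaf(0).
Result: pair(pair(leaf(leaf(m)),leaf(0)),leaf(leaf(m))).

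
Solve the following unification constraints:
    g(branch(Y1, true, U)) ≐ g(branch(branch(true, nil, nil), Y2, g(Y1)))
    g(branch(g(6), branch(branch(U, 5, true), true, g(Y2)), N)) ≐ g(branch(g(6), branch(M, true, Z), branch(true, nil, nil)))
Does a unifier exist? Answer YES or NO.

YES

Decompose g/1: branch(Y1, true, U) ≐ branch(branch(true, nil, nil), Y2, g(Y1)).
Decompose branch/3: Y1 ≐ branch(true, nil, nil),  true ≐ Y2,  U ≐ g(Y1).
Bind Y1 := branch(true, nil, nil); substituting into the one remaining equation that mentions Y1 gives: U ≐ g(branch(true, nil, nil)).
Bind Y2 := true; substituting into the one remaining equation that mentions Y2 gives: g(branch(g(6), branch(branch(U, 5, true), true, g(true)), N)) ≐ g(branch(g(6), branch(M, true, Z), branch(true, nil, nil))).
Bind U := g(branch(true, nil, nil)); substituting into the remaining equation gives: g(branch(g(6), branch(branch(g(branch(true, nil, nil)), 5, true), true, g(true)), N)) ≐ g(branch(g(6), branch(M, true, Z), branch(true, nil, nil))).
Decompose g/1: branch(g(6), branch(branch(g(branch(true, nil, nil)), 5, true), true, g(true)), N) ≐ branch(g(6), branch(M, true, Z), branch(true, nil, nil)).
Decompose branch/3: g(6) ≐ g(6),  branch(branch(g(branch(true, nil, nil)), 5, true), true, g(true)) ≐ branch(M, true, Z),  N ≐ branch(true, nil, nil).
Delete trivial equation g(6) ≐ g(6).
Decompose branch/3: branch(g(branch(true, nil, nil)), 5, true) ≐ M,  true ≐ true,  g(true) ≐ Z.
Bind M := branch(g(branch(true, nil, nil)), 5, true); no other remaining equation mentions M.
Delete trivial equation true ≐ true.
Bind Z := g(true); no other remaining equation mentions Z.
Bind N := branch(true, nil, nil).
No equations remain and no clash or occurs-check failure arose, so a unifier exists.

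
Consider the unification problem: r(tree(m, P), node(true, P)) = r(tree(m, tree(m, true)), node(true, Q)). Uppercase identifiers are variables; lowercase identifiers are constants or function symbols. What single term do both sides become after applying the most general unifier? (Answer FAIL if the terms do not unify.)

r(tree(m, tree(m, true)), node(true, tree(m, true)))

Decompose r/2: tree(m, P) = tree(m, tree(m, true)),  node(true, P) = node(true, Q).
Decompose tree/2: m = m,  P = tree(m, true).
Delete trivial equation m = m.
Bind P := tree(m, true); substituting into the remaining equation gives: node(true, tree(m, true)) = node(true, Q).
Decompose node/2: true = true,  tree(m, true) = Q.
Delete trivial equation true = true.
Bind Q := tree(m, true).
Applying the MGU to either side gives r(tree(m, tree(m, true)), node(true, tree(m, true))).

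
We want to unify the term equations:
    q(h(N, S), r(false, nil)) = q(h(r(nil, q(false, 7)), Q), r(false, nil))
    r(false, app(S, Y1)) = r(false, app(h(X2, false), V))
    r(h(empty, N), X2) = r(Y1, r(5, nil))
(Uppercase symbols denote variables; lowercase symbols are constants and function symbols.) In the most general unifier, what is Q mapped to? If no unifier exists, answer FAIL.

Decompose q/2: h(N, S) = h(r(nil, q(false, 7)), Q),  r(false, nil) = r(false, nil).
Decompose h/2: N = r(nil, q(false, 7)),  S = Q.
Bind N := r(nil, q(false, 7)); substituting into the one remaining equation that mentions N gives: r(h(empty, r(nil, q(false, 7))), X2) = r(Y1, r(5, nil)).
Bind S := Q; substituting into the one remaining equation that mentions S gives: r(false, app(Q, Y1)) = r(false, app(h(X2, false), V)).
Delete trivial equation r(false, nil) = r(false, nil).
Decompose r/2: false = false,  app(Q, Y1) = app(h(X2, false), V).
Delete trivial equation false = false.
Decompose app/2: Q = h(X2, false),  Y1 = V.
Bind Q := h(X2, false); no other remaining equation mentions Q. Substituting into the earlier binding gives S := h(X2, false).
Bind Y1 := V; substituting into the remaining equation gives: r(h(empty, r(nil, q(false, 7))), X2) = r(V, r(5, nil)).
Decompose r/2: h(empty, r(nil, q(false, 7))) = V,  X2 = r(5, nil).
Bind V := h(empty, r(nil, q(false, 7))); no other remaining equation mentions V. Substituting into the earlier binding gives Y1 := h(empty, r(nil, q(false, 7))).
Bind X2 := r(5, nil). Substituting into the earlier bindings gives S := h(r(5, nil), false), Q := h(r(5, nil), false).
MGU = { N := r(nil, q(false, 7)), S := h(r(5, nil), false), Q := h(r(5, nil), false), Y1 := h(empty, r(nil, q(false, 7))), V := h(empty, r(nil, q(false, 7))), X2 := r(5, nil) }, so Q := h(r(5, nil), false).

h(r(5, nil), false)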